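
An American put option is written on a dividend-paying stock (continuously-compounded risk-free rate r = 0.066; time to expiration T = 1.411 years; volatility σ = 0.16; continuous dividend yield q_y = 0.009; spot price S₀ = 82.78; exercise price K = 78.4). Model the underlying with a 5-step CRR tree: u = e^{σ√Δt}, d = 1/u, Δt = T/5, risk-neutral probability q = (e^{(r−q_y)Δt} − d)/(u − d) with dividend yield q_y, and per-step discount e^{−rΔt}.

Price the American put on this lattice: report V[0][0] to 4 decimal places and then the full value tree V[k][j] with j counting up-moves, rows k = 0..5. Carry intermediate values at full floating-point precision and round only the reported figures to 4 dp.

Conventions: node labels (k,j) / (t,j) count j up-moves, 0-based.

Δt=0.28220  u=1.08871  d=0.91852  q=0.57404  discount=0.98155
step 5 (expiry): payoffs max(K−S,0) = 24.2799 14.2516 2.3652 0.0000 0.0000 0.0000
k=4: (k=4,j=0): S=58.9213, K−S=19.4787, hold=18.1815 ⇒ V=19.4787 exercise | (k=4,j=1): S=69.8391, K−S=8.5609, hold=7.2913 ⇒ V=8.5609 exercise | (k=4,j=2): S=82.7800, K−S=0.0000, hold=0.9889 ⇒ V=0.9889 continue | (k=4,j=3): S=98.1188, K−S=0.0000, hold=0.0000 ⇒ V=0.0000 continue | (k=4,j=4): S=116.2997, K−S=0.0000, hold=0.0000 ⇒ V=0.0000 continue
k=3: (k=3,j=0): S=64.1484, K−S=14.2516, hold=12.9677 ⇒ V=14.2516 exercise | (k=3,j=1): S=76.0348, K−S=2.3652, hold=4.1365 ⇒ V=4.1365 continue | (k=3,j=2): S=90.1236, K−S=0.0000, hold=0.4135 ⇒ V=0.4135 continue | (k=3,j=3): S=106.8231, K−S=0.0000, hold=0.0000 ⇒ V=0.0000 continue
k=2: (k=2,j=0): S=69.8391, K−S=8.5609, hold=8.2893 ⇒ V=8.5609 exercise | (k=2,j=1): S=82.7800, K−S=0.0000, hold=1.9624 ⇒ V=1.9624 continue | (k=2,j=2): S=98.1188, K−S=0.0000, hold=0.1729 ⇒ V=0.1729 continue
k=1: (k=1,j=0): S=76.0348, K−S=2.3652, hold=4.6850 ⇒ V=4.6850 continue | (k=1,j=1): S=90.1236, K−S=0.0000, hold=0.9179 ⇒ V=0.9179 continue
k=0: (k=0,j=0): S=82.7800, K−S=0.0000, hold=2.4760 ⇒ V=2.4760 continue

price = 2.4760
tree:
2.4760
4.6850 0.9179
8.5609 1.9624 0.1729
14.2516 4.1365 0.4135 0.0000
19.4787 8.5609 0.9889 0.0000 0.0000
24.2799 14.2516 2.3652 0.0000 0.0000 0.0000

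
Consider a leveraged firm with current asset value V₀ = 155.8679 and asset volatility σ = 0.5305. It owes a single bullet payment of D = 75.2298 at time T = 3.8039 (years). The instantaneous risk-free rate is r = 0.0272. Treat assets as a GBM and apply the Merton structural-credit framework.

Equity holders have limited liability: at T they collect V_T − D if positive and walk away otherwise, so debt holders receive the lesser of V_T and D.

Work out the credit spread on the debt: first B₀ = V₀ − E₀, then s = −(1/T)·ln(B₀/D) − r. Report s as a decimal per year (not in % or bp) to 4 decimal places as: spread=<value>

spread=0.0499

Apply the equity-as-call identities (strike 75.2298, horizon 3.8039 years):
d₁ = [ln(V₀/D) + (r + σ²/2)T] / (σ√T)
   = [ln(155.8679/75.2298) + (0.0272 + 0.5·0.5305²)·3.8039] / (0.5305·√3.8039)
   = [0.728461 + 0.638732] / 1.034665 = 1.321387
d₂ = d₁ − σ√T = 1.321387 − 1.034665 = 0.286722
N(d₁) = 0.906814,  N(d₂) = 0.612837,  e^(−rT) = 0.901707
E₀ = V₀·N(d₁) − D·e^(−rT)·N(d₂)
   = 155.8679·0.906814 − 75.2298·0.901707·0.612837 = 99.771224
B₀ = V₀ − E₀ = 155.8679 − 99.771224 = 56.096676
spread = −(1/T)·ln(B₀/D) − r = −(1/3.8039)·ln(56.096676/75.2298) − 0.0272 = 0.04995000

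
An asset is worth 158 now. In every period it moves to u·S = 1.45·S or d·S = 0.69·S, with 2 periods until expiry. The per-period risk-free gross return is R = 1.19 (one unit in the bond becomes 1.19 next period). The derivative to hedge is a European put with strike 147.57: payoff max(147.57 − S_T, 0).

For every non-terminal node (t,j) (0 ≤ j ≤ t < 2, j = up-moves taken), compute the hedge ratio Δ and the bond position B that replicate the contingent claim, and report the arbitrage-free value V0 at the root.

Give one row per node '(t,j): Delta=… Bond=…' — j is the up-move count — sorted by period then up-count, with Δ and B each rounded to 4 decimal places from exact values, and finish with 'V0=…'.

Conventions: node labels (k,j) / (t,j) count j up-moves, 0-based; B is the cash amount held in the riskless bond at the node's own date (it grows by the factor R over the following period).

(0,0): Delta=-0.1732 Bond=33.3454
(1,0): Delta=-0.8732 Bond=115.9907
(1,1): Delta=0.0000 Bond=0.0000
V0=5.9792

Under the risk-neutral measure, an up-move has probability p* = (R−d)/(u−d) = 0.6579 and values discount at R = 1.19.
Payoffs at expiry: V(2,0)=72.3462, V(2,1)=0.0000, V(2,2)=0.0000
Node (1,0) S=109.0200: V=(p*·0.0000+(1−p*)·72.3462)/1.19=20.7983; Δ=(0.0000−72.3462)/(158.0790−75.2238)=-0.8732; B=V−Δ·S=115.9907
Node (1,1) S=229.1000: V=(p*·0.0000+(1−p*)·0.0000)/1.19=0.0000; Δ=(0.0000−0.0000)/(332.1950−158.0790)=0.0000; B=V−Δ·S=0.0000
Node (0,0) S=158.0000: V=(p*·0.0000+(1−p*)·20.7983)/1.19=5.9792; Δ=(0.0000−20.7983)/(229.1000−109.0200)=-0.1732; B=V−Δ·S=33.3454
Check: Δ(0,0)·S0 + B(0,0) = 5.9792 = V0.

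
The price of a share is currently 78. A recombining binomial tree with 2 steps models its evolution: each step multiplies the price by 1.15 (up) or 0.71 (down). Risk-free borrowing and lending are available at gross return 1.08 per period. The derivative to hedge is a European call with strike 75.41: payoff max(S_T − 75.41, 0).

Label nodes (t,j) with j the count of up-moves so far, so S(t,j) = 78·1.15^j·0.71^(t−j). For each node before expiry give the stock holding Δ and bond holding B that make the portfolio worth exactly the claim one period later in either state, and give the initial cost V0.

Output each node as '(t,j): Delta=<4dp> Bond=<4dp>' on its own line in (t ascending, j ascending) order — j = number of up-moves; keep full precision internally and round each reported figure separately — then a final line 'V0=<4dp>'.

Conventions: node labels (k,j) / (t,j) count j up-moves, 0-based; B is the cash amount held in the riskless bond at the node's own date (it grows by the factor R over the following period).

(0,0): Delta=0.6295 Bond=-32.2769
(1,0): Delta=0.0000 Bond=0.0000
(1,1): Delta=0.7030 Bond=-41.4540
V0=16.8204

Arbitrage-free pricing uses the up-move probability p* = (R−d)/(u−d) = 0.8409, discounting each step at R = 1.08.
Expiry values: V(2,0)=0.0000, V(2,1)=0.0000, V(2,2)=27.7450
Node (1,0) S=55.3800: V=(p*·0.0000+(1−p*)·0.0000)/1.08=0.0000; Δ=(0.0000−0.0000)/(63.6870−39.3198)=0.0000; B=V−Δ·S=0.0000
Node (1,1) S=89.7000: V=(p*·27.7450+(1−p*)·0.0000)/1.08=21.6028; Δ=(27.7450−0.0000)/(103.1550−63.6870)=0.7030; B=V−Δ·S=-41.4540
Node (0,0) S=78.0000: V=(p*·21.6028+(1−p*)·0.0000)/1.08=16.8204; Δ=(21.6028−0.0000)/(89.7000−55.3800)=0.6295; B=V−Δ·S=-32.2769
Verification: the root portfolio costs Δ(0,0)·S0 + B(0,0) = 16.8204, matching V0.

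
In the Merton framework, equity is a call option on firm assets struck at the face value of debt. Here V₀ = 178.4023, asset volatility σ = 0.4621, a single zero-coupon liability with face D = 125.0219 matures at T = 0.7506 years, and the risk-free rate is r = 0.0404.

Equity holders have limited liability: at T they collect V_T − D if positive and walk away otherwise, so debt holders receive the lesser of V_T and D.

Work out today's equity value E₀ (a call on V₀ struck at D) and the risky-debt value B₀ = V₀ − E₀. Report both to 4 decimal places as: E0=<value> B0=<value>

Equity is a call on the firm's assets struck at D = 125.0219:
d₁ = [ln(V₀/D) + (r + σ²/2)T] / (σ√T)
   = [ln(178.4023/125.0219) + (0.0404 + 0.5·0.4621²)·0.7506] / (0.4621·√0.7506)
   = [0.355552 + 0.110464] / 0.400350 = 1.164022
d₂ = d₁ − σ√T = 1.164022 − 0.400350 = 0.763672
N(d₁) = 0.877792,  N(d₂) = 0.777469,  e^(−rT) = 0.970131
E₀ = V₀·N(d₁) − D·e^(−rT)·N(d₂)
   = 178.4023·0.877792 − 125.0219·0.970131·0.777469 = 62.302892
B₀ = V₀ − E₀ = 178.4023 − 62.302892 = 116.099408

E0=62.3029 B0=116.0994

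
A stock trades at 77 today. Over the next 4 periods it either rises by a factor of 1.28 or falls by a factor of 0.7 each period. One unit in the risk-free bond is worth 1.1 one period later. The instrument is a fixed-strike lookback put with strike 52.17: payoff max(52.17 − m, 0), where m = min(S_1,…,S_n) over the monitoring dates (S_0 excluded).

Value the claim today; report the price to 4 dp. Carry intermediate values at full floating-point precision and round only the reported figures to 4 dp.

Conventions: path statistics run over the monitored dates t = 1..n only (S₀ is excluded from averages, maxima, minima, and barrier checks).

price = 2.0461

No-arbitrage gives p* = (R−d)/(u−d) = 0.6897: enumerate every path, weight its payoff by its p*-probability, and discount by R^4.
Enumerate all 2^4 = 16 price paths (U = up ×1.28, D = down ×0.7); each path with k up-moves has probability p*^k·(1−p*)^(4−k).
DDDD: m=18.4877, payoff=33.6823, prob=0.009276
UDDD: m=33.8061, payoff=18.3639, prob=0.020614
DUDD: m=33.8061, payoff=18.3639, prob=0.020614
UUDD: m=61.8168, payoff=0.0000, prob=0.045809
DDUD: m=33.8061, payoff=18.3639, prob=0.020614
UDUD: m=61.8168, payoff=0.0000, prob=0.045809
DUUD: m=53.9000, payoff=0.0000, prob=0.045809
UUUD: m=98.5600, payoff=0.0000, prob=0.101798
DDDU: m=26.4110, payoff=25.7590, prob=0.020614
UDDU: m=48.2944, payoff=3.8756, prob=0.045809
DUDU: m=48.2944, payoff=3.8756, prob=0.045809
UUDU: m=88.3098, payoff=0.0000, prob=0.101798
DDUU: m=37.7300, payoff=14.4400, prob=0.045809
UDUU: m=68.9920, payoff=0.0000, prob=0.101798
DUUU: m=53.9000, payoff=0.0000, prob=0.101798
UUUU: m=98.5600, payoff=0.0000, prob=0.226218
Price = Σ prob·payoff / R^4 = 2.995681 / 1.464100 = 2.0461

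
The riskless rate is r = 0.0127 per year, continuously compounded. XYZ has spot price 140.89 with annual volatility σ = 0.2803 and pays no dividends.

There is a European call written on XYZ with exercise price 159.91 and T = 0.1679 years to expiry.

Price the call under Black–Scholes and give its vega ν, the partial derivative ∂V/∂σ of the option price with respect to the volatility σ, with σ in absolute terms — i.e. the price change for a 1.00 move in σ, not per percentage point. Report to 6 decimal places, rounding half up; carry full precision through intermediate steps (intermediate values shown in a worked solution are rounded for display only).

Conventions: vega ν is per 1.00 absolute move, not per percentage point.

price = 1.218327
ν = 13.598354

σ√T = 0.2803·√0.1679 = 0.114855
d₁ = (ln(S/K) + (r+σ²/2)T) / (σ√T) = (ln(140.89/159.91) + (0.0127+0.2803²/2)·0.1679) / 0.114855 = (-0.126632 + 0.008728) / 0.114855 = -1.026546
d₂ = d₁ − σ√T = -1.026546 − 0.114855 = -1.141401
e^{−rT} = 0.997870
N(d₁) = 0.152317,  N(d₂) = 0.126852
Call price V = S·N(d₁) − K·e^{−rT}·N(d₂) = 21.459949 − 20.241622 = 1.218327
φ(d₁) = (1/√(2π))·e^{−d₁²/2} = 0.235549
ν = S·φ(d₁)·√T = 13.598354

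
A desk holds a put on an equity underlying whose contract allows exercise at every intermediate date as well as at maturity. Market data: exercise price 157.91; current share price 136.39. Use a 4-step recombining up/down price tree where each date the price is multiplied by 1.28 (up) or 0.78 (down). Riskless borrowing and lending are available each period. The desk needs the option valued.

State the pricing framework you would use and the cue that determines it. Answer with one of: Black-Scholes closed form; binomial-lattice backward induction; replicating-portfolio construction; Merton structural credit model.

framework: binomial-lattice backward induction

Key observation: an American put (K = 157.91, S₀ = 136.39) on a 4-date tree has no closed form — the optimal stopping decision is embedded and must be resolved recursively from expiry.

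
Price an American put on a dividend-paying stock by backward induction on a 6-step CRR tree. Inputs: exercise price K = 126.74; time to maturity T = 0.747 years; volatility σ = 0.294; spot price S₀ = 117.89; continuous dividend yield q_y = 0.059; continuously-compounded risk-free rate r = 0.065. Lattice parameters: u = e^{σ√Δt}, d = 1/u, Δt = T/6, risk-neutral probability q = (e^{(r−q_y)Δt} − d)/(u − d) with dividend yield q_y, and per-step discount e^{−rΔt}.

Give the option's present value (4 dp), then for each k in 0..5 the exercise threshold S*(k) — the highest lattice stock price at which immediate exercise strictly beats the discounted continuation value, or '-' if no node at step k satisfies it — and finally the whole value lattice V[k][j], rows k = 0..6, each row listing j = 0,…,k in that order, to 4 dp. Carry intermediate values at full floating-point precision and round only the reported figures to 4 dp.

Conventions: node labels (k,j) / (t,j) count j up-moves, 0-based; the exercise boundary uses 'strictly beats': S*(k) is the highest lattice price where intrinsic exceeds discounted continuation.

price = 16.8761
boundary = - - - 86.3615 95.8015 106.2734
tree:
16.8761
23.4206 10.0071
31.3842 15.1115 4.5961
40.3785 22.0833 7.7452 1.2308
48.8883 30.9385 12.7765 2.3756 0.0000
56.5596 40.3785 20.4666 4.5852 0.0000 0.0000
63.4750 48.8883 30.9385 8.8500 0.0000 0.0000 0.0000

Δt=0.12450, u=1.10931, d=0.90146, q=0.47768, disc=e^(-rΔt)=0.99194
k=6 terminal: V=max(K-S,0) → 63.4750 48.8883 30.9385 8.8500 0.0000 0.0000 0.0000
k=5: j=0 S=70.1804 intr=56.5596 cont=56.0517 V=56.5596[EX]; j=1 S=86.3615 intr=40.3785 cont=39.9890 V=40.3785[EX]; j=2 S=106.2734 intr=20.4666 cont=20.2228 V=20.4666[EX]; j=3 S=130.7763 intr=0.0000 cont=4.5852 V=4.5852[hold]; j=4 S=160.9288 intr=0.0000 cont=0.0000 V=0.0000[hold]; j=5 S=198.0333 intr=0.0000 cont=0.0000 V=0.0000[hold]  S*(5)=106.2734
k=4: j=0 S=77.8517 intr=48.8883 cont=48.4366 V=48.8883[EX]; j=1 S=95.8015 intr=30.9385 cont=30.6181 V=30.9385[EX]; j=2 S=117.8900 intr=8.8500 cont=12.7765 V=12.7765[hold]; j=3 S=145.0713 intr=0.0000 cont=2.3756 V=2.3756[hold]; j=4 S=178.5196 intr=0.0000 cont=0.0000 V=0.0000[hold]  S*(4)=95.8015
k=3: j=0 S=86.3615 intr=40.3785 cont=39.9890 V=40.3785[EX]; j=1 S=106.2734 intr=20.4666 cont=22.0833 V=22.0833[hold]; j=2 S=130.7763 intr=0.0000 cont=7.7452 V=7.7452[hold]; j=3 S=160.9288 intr=0.0000 cont=1.2308 V=1.2308[hold]  S*(3)=86.3615
k=2: j=0 S=95.8015 intr=30.9385 cont=31.3842 V=31.3842[hold]; j=1 S=117.8900 intr=8.8500 cont=15.1115 V=15.1115[hold]; j=2 S=145.0713 intr=0.0000 cont=4.5961 V=4.5961[hold]  S*(2)=-
k=1: j=0 S=106.2734 intr=20.4666 cont=23.4206 V=23.4206[hold]; j=1 S=130.7763 intr=0.0000 cont=10.0071 V=10.0071[hold]  S*(1)=-
k=0: j=0 S=117.8900 intr=8.8500 cont=16.8761 V=16.8761[hold]  S*(0)=-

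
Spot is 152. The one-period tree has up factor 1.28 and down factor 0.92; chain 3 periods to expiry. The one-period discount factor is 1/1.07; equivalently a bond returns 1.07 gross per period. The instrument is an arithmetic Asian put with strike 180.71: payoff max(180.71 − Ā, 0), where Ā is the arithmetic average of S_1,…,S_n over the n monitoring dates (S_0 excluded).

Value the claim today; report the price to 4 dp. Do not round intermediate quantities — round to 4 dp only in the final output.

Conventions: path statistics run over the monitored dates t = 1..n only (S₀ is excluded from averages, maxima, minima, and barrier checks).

price = 15.0021

Set p* = 0.4167 (from d < R < u); the path-dependent value is the discounted p*-expectation over all price paths.
Enumerate all 2^3 = 8 price paths (U = up ×1.28, D = down ×0.92); each path with k up-moves has probability p*^k·(1−p*)^(3−k).
DDD: Ā=128.9511, payoff=51.7589, prob=0.198495
UDD: Ā=179.4103, payoff=1.2997, prob=0.141782
DUD: Ā=161.1703, payoff=19.5397, prob=0.141782
UUD: Ā=224.2369, payoff=0.0000, prob=0.101273
DDU: Ā=144.3895, payoff=36.3205, prob=0.141782
UDU: Ā=200.8897, payoff=0.0000, prob=0.101273
DUU: Ā=182.6497, payoff=0.0000, prob=0.101273
UUU: Ā=254.1213, payoff=0.0000, prob=0.072338
Price = Σ prob·payoff / R^3 = 18.378182 / 1.225043 = 15.0021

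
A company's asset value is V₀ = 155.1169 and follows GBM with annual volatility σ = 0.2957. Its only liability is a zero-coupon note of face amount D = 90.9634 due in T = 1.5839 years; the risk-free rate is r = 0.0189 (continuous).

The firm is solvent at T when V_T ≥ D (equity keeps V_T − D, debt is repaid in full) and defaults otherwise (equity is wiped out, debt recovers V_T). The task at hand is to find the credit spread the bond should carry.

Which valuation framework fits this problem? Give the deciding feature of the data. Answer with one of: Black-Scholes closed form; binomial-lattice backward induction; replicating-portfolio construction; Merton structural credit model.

framework: Merton structural credit model

Key observation: a levered firm with one bullet debt due at 1.5839 years is the canonical structural-credit setup: equity is a call on the firm's assets struck at the face value.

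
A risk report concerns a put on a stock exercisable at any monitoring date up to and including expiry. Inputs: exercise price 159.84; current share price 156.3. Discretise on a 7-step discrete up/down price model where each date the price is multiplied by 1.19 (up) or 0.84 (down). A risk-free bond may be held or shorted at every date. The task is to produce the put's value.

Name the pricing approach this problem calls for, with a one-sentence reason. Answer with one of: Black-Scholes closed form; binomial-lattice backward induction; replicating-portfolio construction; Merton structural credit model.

Key observation: the defining feature is the embedded early-exercise option across 7 discrete dates on the spot-156.3 tree; pricing the strike-159.84 put means working backward with an exercise test at every node.

framework: binomial-lattice backward induction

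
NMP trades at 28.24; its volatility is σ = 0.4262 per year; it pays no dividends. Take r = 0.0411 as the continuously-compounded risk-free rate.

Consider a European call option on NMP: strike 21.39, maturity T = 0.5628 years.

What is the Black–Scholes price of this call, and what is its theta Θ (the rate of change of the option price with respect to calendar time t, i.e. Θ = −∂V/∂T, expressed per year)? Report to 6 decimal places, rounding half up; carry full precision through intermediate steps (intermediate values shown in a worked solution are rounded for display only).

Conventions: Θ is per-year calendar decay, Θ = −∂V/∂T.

σ√T = 0.4262·√0.5628 = 0.319735
d₁ = (ln(S/K) + (r+σ²/2)T) / (σ√T) = (ln(28.24/21.39) + (0.0411+0.4262²/2)·0.5628) / 0.319735 = (0.277816 + 0.074246) / 0.319735 = 1.101106
d₂ = d₁ − σ√T = 1.101106 − 0.319735 = 0.781370
e^{−rT} = 0.977134
N(d₁) = 0.864575,  N(d₂) = 0.782708
Call price V = S·N(d₁) − K·e^{−rT}·N(d₂) = 24.415589 − 16.359299 = 8.056290
φ(d₁) = (1/√(2π))·e^{−d₁²/2} = 0.217587
Θ = −S·φ(d₁)·σ/(2√T) − r·K·e^{−rT}·N(d₂) = −1.745438 − 0.672367 = -2.417806

price = 8.056290
Θ = -2.417806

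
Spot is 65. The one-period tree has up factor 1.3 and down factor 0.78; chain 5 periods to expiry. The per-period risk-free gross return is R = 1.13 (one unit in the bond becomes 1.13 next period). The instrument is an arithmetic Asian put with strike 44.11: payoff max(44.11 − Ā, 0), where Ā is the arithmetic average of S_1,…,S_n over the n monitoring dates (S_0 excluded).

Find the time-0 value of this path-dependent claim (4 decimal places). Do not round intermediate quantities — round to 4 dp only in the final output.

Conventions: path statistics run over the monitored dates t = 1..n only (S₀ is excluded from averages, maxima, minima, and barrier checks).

price = 0.1019

With p* = (R−d)/(u−d) = 0.6731, sum probability × payoff across the paths and divide by R^5.
Enumerate all 2^5 = 32 price paths (U = up ×1.3, D = down ×0.78); each path with k up-moves has probability p*^k·(1−p*)^(5−k).
DDDDD: Ā=32.7837, payoff=11.3263, prob=0.003734
UDDDD: Ā=54.6394, payoff=0.0000, prob=0.007689
DUDDD: Ā=47.8794, payoff=0.0000, prob=0.007689
UUDDD: Ā=79.7991, payoff=0.0000, prob=0.015829
DDUDD: Ā=42.6066, payoff=1.5034, prob=0.007689
UDUDD: Ā=71.0111, payoff=0.0000, prob=0.015829
DUUDD: Ā=64.2511, payoff=0.0000, prob=0.015829
UUUDD: Ā=107.0851, payoff=0.0000, prob=0.032590
DDDUD: Ā=38.4938, payoff=5.6162, prob=0.007689
UDDUD: Ā=64.1564, payoff=0.0000, prob=0.015829
DUDUD: Ā=57.3964, payoff=0.0000, prob=0.015829
UUDUD: Ā=95.6607, payoff=0.0000, prob=0.032590
DDUUD: Ā=52.1236, payoff=0.0000, prob=0.015829
UDUUD: Ā=86.8727, payoff=0.0000, prob=0.032590
DUUUD: Ā=80.1127, payoff=0.0000, prob=0.032590
UUUUD: Ā=133.5212, payoff=0.0000, prob=0.067097
DDDDU: Ā=35.2859, payoff=8.8241, prob=0.007689
UDDDU: Ā=58.8098, payoff=0.0000, prob=0.015829
DUDDU: Ā=52.0498, payoff=0.0000, prob=0.015829
UUDDU: Ā=86.7497, payoff=0.0000, prob=0.032590
DDUDU: Ā=46.7770, payoff=0.0000, prob=0.015829
UDUDU: Ā=77.9617, payoff=0.0000, prob=0.032590
DUUDU: Ā=71.2017, payoff=0.0000, prob=0.032590
UUUDU: Ā=118.6694, payoff=0.0000, prob=0.067097
DDDUU: Ā=42.6642, payoff=1.4458, prob=0.015829
UDDUU: Ā=71.1070, payoff=0.0000, prob=0.032590
DUDUU: Ā=64.3470, payoff=0.0000, prob=0.032590
UUDUU: Ā=107.2450, payoff=0.0000, prob=0.067097
DDUUU: Ā=59.0742, payoff=0.0000, prob=0.032590
UDUUU: Ā=98.4570, payoff=0.0000, prob=0.067097
DUUUU: Ā=91.6970, payoff=0.0000, prob=0.067097
UUUUU: Ā=152.8284, payoff=0.0000, prob=0.138141
Price = Σ prob·payoff / R^5 = 0.187768 / 1.842435 = 0.1019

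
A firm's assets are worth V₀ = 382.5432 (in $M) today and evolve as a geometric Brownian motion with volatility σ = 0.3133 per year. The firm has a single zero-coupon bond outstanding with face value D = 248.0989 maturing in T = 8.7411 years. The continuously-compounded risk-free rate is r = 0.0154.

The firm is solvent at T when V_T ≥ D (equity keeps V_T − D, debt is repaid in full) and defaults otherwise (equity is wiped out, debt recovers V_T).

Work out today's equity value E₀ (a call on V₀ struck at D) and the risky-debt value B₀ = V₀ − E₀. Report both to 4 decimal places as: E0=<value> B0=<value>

E0=207.2885 B0=175.2547

Apply the equity-as-call identities (strike 248.0989, horizon 8.7411 years):
d₁ = [ln(V₀/D) + (r + σ²/2)T] / (σ√T)
   = [ln(382.5432/248.0989) + (0.0154 + 0.5·0.3133²)·8.7411] / (0.3133·√8.7411)
   = [0.433014 + 0.563613] / 0.926282 = 1.075943
d₂ = d₁ − σ√T = 1.075943 − 0.926282 = 0.149660
N(d₁) = 0.859024,  N(d₂) = 0.559484,  e^(−rT) = 0.874054
E₀ = V₀·N(d₁) − D·e^(−rT)·N(d₂)
   = 382.5432·0.859024 − 248.0989·0.874054·0.559484 = 207.288540
B₀ = V₀ − E₀ = 382.5432 − 207.288540 = 175.254660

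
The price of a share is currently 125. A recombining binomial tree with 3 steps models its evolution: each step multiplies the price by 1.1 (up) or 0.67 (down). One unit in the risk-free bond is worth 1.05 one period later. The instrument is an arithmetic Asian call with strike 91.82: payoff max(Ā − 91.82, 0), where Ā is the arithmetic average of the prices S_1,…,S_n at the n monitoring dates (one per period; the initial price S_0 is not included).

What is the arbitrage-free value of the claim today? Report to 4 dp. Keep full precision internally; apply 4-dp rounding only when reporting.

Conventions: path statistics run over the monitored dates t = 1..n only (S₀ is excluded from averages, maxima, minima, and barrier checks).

Under the martingale measure an up-move has probability p* = 0.8837; value the claim as the probability-weighted average of per-path payoffs, discounted 3 periods at R = 1.05.
Enumerate all 2^3 = 8 price paths (U = up ×1.1, D = down ×0.67); each path with k up-moves has probability p*^k·(1−p*)^(3−k).
DDD: Ā=59.1526, payoff=0.0000, prob=0.001572
UDD: Ā=97.1162, payoff=5.2962, prob=0.011949
DUD: Ā=79.1996, payoff=0.0000, prob=0.011949
UUD: Ā=130.0292, payoff=38.2092, prob=0.090810
DDU: Ā=67.1954, payoff=0.0000, prob=0.011949
UDU: Ā=110.3208, payoff=18.5008, prob=0.090810
DUU: Ā=92.4042, payoff=0.5842, prob=0.090810
UUU: Ā=151.7083, payoff=59.8883, prob=0.690153
Price = Σ prob·payoff / R^3 = 46.598261 / 1.157625 = 40.2533

price = 40.2533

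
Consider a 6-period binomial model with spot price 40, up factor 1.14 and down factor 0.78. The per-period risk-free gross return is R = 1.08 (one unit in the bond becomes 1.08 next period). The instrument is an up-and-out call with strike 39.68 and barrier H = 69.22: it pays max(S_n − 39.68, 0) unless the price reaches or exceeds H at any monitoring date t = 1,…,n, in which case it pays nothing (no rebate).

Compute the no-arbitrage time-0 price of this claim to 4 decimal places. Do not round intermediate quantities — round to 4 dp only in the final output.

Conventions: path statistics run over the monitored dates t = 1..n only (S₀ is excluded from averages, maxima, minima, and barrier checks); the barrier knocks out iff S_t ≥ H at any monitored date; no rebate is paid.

price = 4.4839

Risk-neutral up-probability p* = (R−d)/(u−d) = (1.08−0.78)/(1.14−0.78) = 0.8333; the claim prices as the p*-weighted sum of path payoffs discounted by R^6.
Enumerate all 2^6 = 64 price paths (U = up ×1.14, D = down ×0.78); each path with k up-moves has probability p*^k·(1−p*)^(6−k).
DDDDDD: M=31.2000, payoff=0.0000, prob=0.000021
UDDDDD: M=45.6000, payoff=0.0000, prob=0.000107
DUDDDD: M=35.5680, payoff=0.0000, prob=0.000107
UUDDDD: M=51.9840, payoff=0.0000, prob=0.000536
DDUDDD: M=31.2000, payoff=0.0000, prob=0.000107
UDUDDD: M=45.6000, payoff=0.0000, prob=0.000536
DUUDDD: M=40.5475, payoff=0.0000, prob=0.000536
UUUDDD: M=59.2618, payoff=0.0000, prob=0.002679
DDDUDD: M=31.2000, payoff=0.0000, prob=0.000107
UDDUDD: M=45.6000, payoff=0.0000, prob=0.000536
DUDUDD: M=35.5680, payoff=0.0000, prob=0.000536
UUDUDD: M=51.9840, payoff=0.0000, prob=0.002679
DDUUDD: M=31.6271, payoff=0.0000, prob=0.000536
UDUUDD: M=46.2242, payoff=0.0000, prob=0.002679
DUUUDD: M=46.2242, payoff=0.0000, prob=0.002679
UUUUDD: M=67.5584, payoff=1.4225, prob=0.013396
DDDDUD: M=31.2000, payoff=0.0000, prob=0.000107
UDDDUD: M=45.6000, payoff=0.0000, prob=0.000536
DUDDUD: M=35.5680, payoff=0.0000, prob=0.000536
UUDDUD: M=51.9840, payoff=0.0000, prob=0.002679
DDUDUD: M=31.2000, payoff=0.0000, prob=0.000536
UDUDUD: M=45.6000, payoff=0.0000, prob=0.002679
DUUDUD: M=40.5475, payoff=0.0000, prob=0.002679
UUUDUD: M=59.2618, payoff=1.4225, prob=0.013396
DDDUUD: M=31.2000, payoff=0.0000, prob=0.000536
UDDUUD: M=45.6000, payoff=0.0000, prob=0.002679
DUDUUD: M=36.0549, payoff=0.0000, prob=0.002679
UUDUUD: M=52.6956, payoff=1.4225, prob=0.013396
DDUUUD: M=36.0549, payoff=0.0000, prob=0.002679
UDUUUD: M=52.6956, payoff=1.4225, prob=0.013396
DUUUUD: M=52.6956, payoff=1.4225, prob=0.013396
UUUUUD: M=77.0166, payoff=0.0000, prob=0.066980
DDDDDU: M=31.2000, payoff=0.0000, prob=0.000107
UDDDDU: M=45.6000, payoff=0.0000, prob=0.000536
DUDDDU: M=35.5680, payoff=0.0000, prob=0.000536
UUDDDU: M=51.9840, payoff=0.0000, prob=0.002679
DDUDDU: M=31.2000, payoff=0.0000, prob=0.000536
UDUDDU: M=45.6000, payoff=0.0000, prob=0.002679
DUUDDU: M=40.5475, payoff=0.0000, prob=0.002679
UUUDDU: M=59.2618, payoff=1.4225, prob=0.013396
DDDUDU: M=31.2000, payoff=0.0000, prob=0.000536
UDDUDU: M=45.6000, payoff=0.0000, prob=0.002679
DUDUDU: M=35.5680, payoff=0.0000, prob=0.002679
UUDUDU: M=51.9840, payoff=1.4225, prob=0.013396
DDUUDU: M=31.6271, payoff=0.0000, prob=0.002679
UDUUDU: M=46.2242, payoff=1.4225, prob=0.013396
DUUUDU: M=46.2242, payoff=1.4225, prob=0.013396
UUUUDU: M=67.5584, payoff=20.3929, prob=0.066980
DDDDUU: M=31.2000, payoff=0.0000, prob=0.000536
UDDDUU: M=45.6000, payoff=0.0000, prob=0.002679
DUDDUU: M=35.5680, payoff=0.0000, prob=0.002679
UUDDUU: M=51.9840, payoff=1.4225, prob=0.013396
DDUDUU: M=31.2000, payoff=0.0000, prob=0.002679
UDUDUU: M=45.6000, payoff=1.4225, prob=0.013396
DUUDUU: M=41.1025, payoff=1.4225, prob=0.013396
UUUDUU: M=60.0729, payoff=20.3929, prob=0.066980
DDDUUU: M=31.2000, payoff=0.0000, prob=0.002679
UDDUUU: M=45.6000, payoff=1.4225, prob=0.013396
DUDUUU: M=41.1025, payoff=1.4225, prob=0.013396
UUDUUU: M=60.0729, payoff=20.3929, prob=0.066980
DDUUUU: M=41.1025, payoff=1.4225, prob=0.013396
UDUUUU: M=60.0729, payoff=20.3929, prob=0.066980
DUUUUU: M=60.0729, payoff=20.3929, prob=0.066980
UUUUUU: M=87.7989, payoff=0.0000, prob=0.334898
Price = Σ prob·payoff / R^6 = 7.115395 / 1.586874 = 4.4839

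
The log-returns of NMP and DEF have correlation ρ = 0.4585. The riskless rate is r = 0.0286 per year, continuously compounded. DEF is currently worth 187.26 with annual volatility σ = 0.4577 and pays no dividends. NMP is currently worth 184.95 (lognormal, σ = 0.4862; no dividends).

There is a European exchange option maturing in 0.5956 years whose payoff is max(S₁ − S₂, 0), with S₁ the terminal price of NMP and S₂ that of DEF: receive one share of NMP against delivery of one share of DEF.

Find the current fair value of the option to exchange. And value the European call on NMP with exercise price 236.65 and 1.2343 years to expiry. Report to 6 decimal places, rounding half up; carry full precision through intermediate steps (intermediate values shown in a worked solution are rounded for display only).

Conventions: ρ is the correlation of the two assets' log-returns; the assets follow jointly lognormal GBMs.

exchange price = 26.868197
price(NMP call K=236.65) = 25.486667

σ_eff = √(σ₁² + σ₂² − 2ρσ₁σ₂) = √(0.4862² + 0.4577² − 2·0.4585·0.4862·0.4577) = 0.491748
d₁ = (ln(S₁/S₂) + (q₂ − q₁ + σ_eff²/2)T) / (σ_eff√T) = (ln(184.95/187.26) + (0.0 − 0.0 + 0.120908)·0.5956) / 0.379507 = 0.157047
d₂ = d₁ − σ_eff√T = 0.157047 − 0.379507 = -0.222461
N(d₁) = 0.562396,  N(d₂) = 0.411978
V = S₁·e^{−q₁T}·N(d₁) − S₂·e^{−q₂T}·N(d₂) = 104.015139 − 77.146943 = 26.868197
[vanilla: NMP call K=236.65]
σ√T = 0.4862·√1.2343 = 0.540164
d₁ = (ln(S/K) + (r+σ²/2)T) / (σ√T) = (ln(184.95/236.65) + (0.0286+0.4862²/2)·1.2343) / 0.540164 = (-0.246497 + 0.181189) / 0.540164 = -0.120903
d₂ = d₁ − σ√T = -0.120903 − 0.540164 = -0.661067
e^{−rT} = 0.965315
N(d₁) = 0.451884,  N(d₂) = 0.254285
price = S·N(d₁) − K·e^{−rT}·N(d₂) = 83.575934 − 58.089266 = 25.486667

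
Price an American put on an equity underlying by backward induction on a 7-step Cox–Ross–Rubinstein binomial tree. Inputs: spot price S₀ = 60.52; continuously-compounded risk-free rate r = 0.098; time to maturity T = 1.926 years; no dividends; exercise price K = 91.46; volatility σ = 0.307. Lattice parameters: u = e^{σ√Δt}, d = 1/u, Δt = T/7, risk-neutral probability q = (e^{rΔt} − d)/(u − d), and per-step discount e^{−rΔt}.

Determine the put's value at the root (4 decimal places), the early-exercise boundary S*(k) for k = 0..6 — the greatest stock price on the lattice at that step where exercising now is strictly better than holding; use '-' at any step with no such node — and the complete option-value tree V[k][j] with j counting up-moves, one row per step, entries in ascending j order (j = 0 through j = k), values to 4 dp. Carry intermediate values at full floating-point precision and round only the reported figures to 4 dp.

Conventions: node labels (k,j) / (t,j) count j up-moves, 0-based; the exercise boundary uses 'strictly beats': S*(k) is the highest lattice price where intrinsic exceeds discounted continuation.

params: Δt=0.27514 u=1.17472 d=0.85126 q=0.54432 e^(-rΔt)=0.97340
t_7 payoffs: 71.8560 64.4068 54.1272 39.9416 20.3657 0.0000 0.0000 0.0000
t_6: node(6,0) S=23.0294 payoff=68.4306 vs cont=65.9975 → 68.4306 [stop]  node(6,1) S=31.7800 payoff=59.6800 vs cont=57.2468 → 59.6800 [stop]  node(6,2) S=43.8558 payoff=47.6042 vs cont=45.1711 → 47.6042 [stop]  node(6,3) S=60.5200 payoff=30.9400 vs cont=28.5068 → 30.9400 [stop]  node(6,4) S=83.5163 payoff=7.9437 vs cont=9.0333 → 9.0333 [wait]  node(6,5) S=115.2507 payoff=0.0000 vs cont=0.0000 → 0.0000 [wait]  node(6,6) S=159.0435 payoff=0.0000 vs cont=0.0000 → 0.0000 [wait]  ⇒ S*(6)=60.5200
t_5: node(5,0) S=27.0532 payoff=64.4068 vs cont=61.9737 → 64.4068 [stop]  node(5,1) S=37.3328 payoff=54.1272 vs cont=51.6940 → 54.1272 [stop]  node(5,2) S=51.5184 payoff=39.9416 vs cont=37.5084 → 39.9416 [stop]  node(5,3) S=71.0943 payoff=20.3657 vs cont=18.5098 → 20.3657 [stop]  node(5,4) S=98.1087 payoff=0.0000 vs cont=4.0067 → 4.0067 [wait]  node(5,5) S=135.3879 payoff=0.0000 vs cont=0.0000 → 0.0000 [wait]  ⇒ S*(5)=71.0943
t_4: node(4,0) S=31.7800 payoff=59.6800 vs cont=57.2468 → 59.6800 [stop]  node(4,1) S=43.8558 payoff=47.6042 vs cont=45.1711 → 47.6042 [stop]  node(4,2) S=60.5200 payoff=30.9400 vs cont=28.5068 → 30.9400 [stop]  node(4,3) S=83.5163 payoff=7.9437 vs cont=11.1562 → 11.1562 [wait]  node(4,4) S=115.2507 payoff=0.0000 vs cont=1.7772 → 1.7772 [wait]  ⇒ S*(4)=60.5200
t_3: node(3,0) S=37.3328 payoff=54.1272 vs cont=51.6940 → 54.1272 [stop]  node(3,1) S=51.5184 payoff=39.9416 vs cont=37.5084 → 39.9416 [stop]  node(3,2) S=71.0943 payoff=20.3657 vs cont=19.6346 → 20.3657 [stop]  node(3,3) S=98.1087 payoff=0.0000 vs cont=5.8900 → 5.8900 [wait]  ⇒ S*(3)=71.0943
t_2: node(2,0) S=43.8558 payoff=47.6042 vs cont=45.1711 → 47.6042 [stop]  node(2,1) S=60.5200 payoff=30.9400 vs cont=28.5068 → 30.9400 [stop]  node(2,2) S=83.5163 payoff=7.9437 vs cont=12.1541 → 12.1541 [wait]  ⇒ S*(2)=60.5200
t_1: node(1,0) S=51.5184 payoff=39.9416 vs cont=37.5084 → 39.9416 [stop]  node(1,1) S=71.0943 payoff=20.3657 vs cont=20.1633 → 20.3657 [stop]  ⇒ S*(1)=71.0943
t_0: node(0,0) S=60.5200 payoff=30.9400 vs cont=28.5068 → 30.9400 [stop]  ⇒ S*(0)=60.5200

price = 30.9400
boundary = 60.5200 71.0943 60.5200 71.0943 60.5200 71.0943 60.5200
tree:
30.9400
39.9416 20.3657
47.6042 30.9400 12.1541
54.1272 39.9416 20.3657 5.8900
59.6800 47.6042 30.9400 11.1562 1.7772
64.4068 54.1272 39.9416 20.3657 4.0067 0.0000
68.4306 59.6800 47.6042 30.9400 9.0333 0.0000 0.0000
71.8560 64.4068 54.1272 39.9416 20.3657 0.0000 0.0000 0.0000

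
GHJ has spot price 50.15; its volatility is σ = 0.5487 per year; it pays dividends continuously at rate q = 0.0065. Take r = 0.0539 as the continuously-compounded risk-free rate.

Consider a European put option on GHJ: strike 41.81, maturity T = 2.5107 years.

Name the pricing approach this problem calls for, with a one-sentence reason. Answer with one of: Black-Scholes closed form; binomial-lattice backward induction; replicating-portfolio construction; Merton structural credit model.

Key observation: the instrument is a plain European put (strike 41.81) on a lognormal asset; the exact continuous-time formula applies directly.

framework: Black-Scholes closed form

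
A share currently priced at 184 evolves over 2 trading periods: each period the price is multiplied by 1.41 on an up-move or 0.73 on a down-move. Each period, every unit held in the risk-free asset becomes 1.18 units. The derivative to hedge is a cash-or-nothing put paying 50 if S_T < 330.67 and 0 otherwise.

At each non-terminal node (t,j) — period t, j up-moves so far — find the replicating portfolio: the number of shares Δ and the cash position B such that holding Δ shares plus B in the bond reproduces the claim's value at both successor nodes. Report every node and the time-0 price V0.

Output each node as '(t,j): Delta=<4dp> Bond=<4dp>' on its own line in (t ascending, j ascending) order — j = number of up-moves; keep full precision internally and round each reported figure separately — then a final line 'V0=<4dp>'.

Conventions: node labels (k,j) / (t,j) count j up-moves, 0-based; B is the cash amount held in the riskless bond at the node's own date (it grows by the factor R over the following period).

Under the risk-neutral measure, an up-move has probability p* = (R−d)/(u−d) = 0.6618 and values discount at R = 1.18.
Payoffs at expiry: V(2,0)=50.0000, V(2,1)=50.0000, V(2,2)=0.0000
Node (1,0) S=134.3200: V=(p*·50.0000+(1−p*)·50.0000)/1.18=42.3729; Δ=(50.0000−50.0000)/(189.3912−98.0536)=0.0000; B=V−Δ·S=42.3729
Node (1,1) S=259.4400: V=(p*·0.0000+(1−p*)·50.0000)/1.18=14.3320; Δ=(0.0000−50.0000)/(365.8104−189.3912)=-0.2834; B=V−Δ·S=87.8614
Node (0,0) S=184.0000: V=(p*·14.3320+(1−p*)·42.3729)/1.18=20.1834; Δ=(14.3320−42.3729)/(259.4400−134.3200)=-0.2241; B=V−Δ·S=61.4200
Check: Δ(0,0)·S0 + B(0,0) = 20.1834 = V0.

(0,0): Delta=-0.2241 Bond=61.4200
(1,0): Delta=0.0000 Bond=42.3729
(1,1): Delta=-0.2834 Bond=87.8614
V0=20.1834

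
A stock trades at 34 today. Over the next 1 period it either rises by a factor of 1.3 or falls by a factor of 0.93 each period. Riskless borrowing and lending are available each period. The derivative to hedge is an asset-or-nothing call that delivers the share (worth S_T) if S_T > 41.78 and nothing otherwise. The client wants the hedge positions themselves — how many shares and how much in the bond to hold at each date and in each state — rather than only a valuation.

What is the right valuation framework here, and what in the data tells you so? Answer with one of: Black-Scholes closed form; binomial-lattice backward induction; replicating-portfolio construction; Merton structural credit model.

Key observation: since the answer must list Δ and B at each node of the 1.3/0.93 lattice on 34, the replicating-portfolio method — solving the two-state system at every node — is the one that applies.

framework: replicating-portfolio construction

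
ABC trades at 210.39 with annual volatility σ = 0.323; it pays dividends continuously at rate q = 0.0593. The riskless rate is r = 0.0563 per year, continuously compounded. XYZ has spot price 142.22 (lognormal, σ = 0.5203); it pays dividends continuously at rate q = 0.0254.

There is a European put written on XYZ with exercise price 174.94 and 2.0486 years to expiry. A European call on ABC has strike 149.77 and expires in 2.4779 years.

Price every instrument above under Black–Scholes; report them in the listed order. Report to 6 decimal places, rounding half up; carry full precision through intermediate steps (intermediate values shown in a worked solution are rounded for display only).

[XYZ put K=174.94]
σ√T = 0.5203·√2.0486 = 0.744702
d₁ = (ln(S/K) + (r−q+σ²/2)T) / (σ√T) = (ln(142.22/174.94) + (0.0563−0.0254+0.5203²/2)·2.0486) / 0.744702 = (-0.207068 + 0.340592) / 0.744702 = 0.179299
d₂ = d₁ − σ√T = 0.179299 − 0.744702 = -0.565403
e^{−rT} = 0.891067
e^{−qT} = 0.949296
N(−d₁) = 0.428851,  N(−d₂) = 0.714100
price = K·e^{−rT}·N(−d₂) − S·e^{−qT}·N(−d₁) = 111.316197 − 57.898770 = 53.417428
[ABC call K=149.77]
σ√T = 0.323·√2.4779 = 0.508446
d₁ = (ln(S/K) + (r−q+σ²/2)T) / (σ√T) = (ln(210.39/149.77) + (0.0563−0.0593+0.323²/2)·2.4779) / 0.508446 = (0.339862 + 0.121825) / 0.508446 = 0.908036
d₂ = d₁ − σ√T = 0.908036 − 0.508446 = 0.399591
e^{−rT} = 0.869788
e^{−qT} = 0.863346
N(d₁) = 0.818070,  N(d₂) = 0.655271
price = S·e^{−qT}·N(d₁) − K·e^{−rT}·N(d₂) = 148.593834 − 85.360936 = 63.232898

price(XYZ put K=174.94) = 53.417428
price(ABC call K=149.77) = 63.232898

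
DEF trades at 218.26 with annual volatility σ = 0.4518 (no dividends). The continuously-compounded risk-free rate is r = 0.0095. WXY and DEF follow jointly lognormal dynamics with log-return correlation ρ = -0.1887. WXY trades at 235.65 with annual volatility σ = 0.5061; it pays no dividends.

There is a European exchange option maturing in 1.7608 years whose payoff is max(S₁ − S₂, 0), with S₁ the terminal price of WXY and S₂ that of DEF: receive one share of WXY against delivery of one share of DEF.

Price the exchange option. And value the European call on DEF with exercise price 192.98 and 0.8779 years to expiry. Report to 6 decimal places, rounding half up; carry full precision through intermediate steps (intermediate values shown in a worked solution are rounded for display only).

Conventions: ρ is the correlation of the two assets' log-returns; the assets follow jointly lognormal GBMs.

exchange price = 94.320724
price(DEF call K=192.98) = 49.389242

σ_eff = √(σ₁² + σ₂² − 2ρσ₁σ₂) = √(0.5061² + 0.4518² − 2·-0.1887·0.5061·0.4518) = 0.739294
d₁ = (ln(S₁/S₂) + (q₂ − q₁ + σ_eff²/2)T) / (σ_eff√T) = (ln(235.65/218.26) + (0.0 − 0.0 + 0.273278)·1.7608) / 0.981007 = 0.568648
d₂ = d₁ − σ_eff√T = 0.568648 − 0.981007 = -0.412359
N(d₁) = 0.715203,  N(d₂) = 0.340038
V = S₁·e^{−q₁T}·N(d₁) − S₂·e^{−q₂T}·N(d₂) = 168.537486 − 74.216763 = 94.320724
[vanilla: DEF call K=192.98]
σ√T = 0.4518·√0.8779 = 0.423320
d₁ = (ln(S/K) + (r+σ²/2)T) / (σ√T) = (ln(218.26/192.98) + (0.0095+0.4518²/2)·0.8779) / 0.423320 = (0.123100 + 0.097940) / 0.423320 = 0.522159
d₂ = d₁ − σ√T = 0.522159 − 0.423320 = 0.098839
e^{−rT} = 0.991695
N(d₁) = 0.699220,  N(d₂) = 0.539367
price = S·N(d₁) − K·e^{−rT}·N(d₂) = 152.611811 − 103.222568 = 49.389242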